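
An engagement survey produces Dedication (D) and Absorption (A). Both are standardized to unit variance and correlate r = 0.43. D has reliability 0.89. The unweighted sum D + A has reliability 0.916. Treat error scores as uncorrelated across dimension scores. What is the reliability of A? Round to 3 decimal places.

Var(D+A) = 2 + 2·0.43 = 2.860.
True-score variance = ρ_D + ρ_A + 2·0.43, so 0.916 = (0.89 + ρ_A + 0.86) / 2.860.
ρ_A = 0.916·2.860 − 0.89 − 0.86 = 0.870.

0.870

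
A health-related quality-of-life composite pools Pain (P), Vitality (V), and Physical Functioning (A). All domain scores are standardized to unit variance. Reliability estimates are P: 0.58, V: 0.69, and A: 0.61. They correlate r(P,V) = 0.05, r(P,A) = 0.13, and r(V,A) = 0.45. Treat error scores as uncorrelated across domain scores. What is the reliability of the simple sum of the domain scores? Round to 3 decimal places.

Var(P+V+A) = 3 + 2·[0.05 + 0.13 + 0.45] = 3 + 1.26 = 4.26.
With uncorrelated errors the cross-covariances are all true-score covariance, so they carry over unchanged; only the diagonal terms shrink to ρᵢσᵢ².
True-score variance = [0.58 + 0.69 + 0.61] + 1.26 = 1.88 + 1.26 = 3.14.
Reliability = 3.14 / 4.26 = 0.737.

0.737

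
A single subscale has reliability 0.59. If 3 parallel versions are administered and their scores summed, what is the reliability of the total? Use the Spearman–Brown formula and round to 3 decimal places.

ρ_k = kρ / (1 + (k−1)ρ) = 3·0.59 / (1 + 2·0.59) = 1.770 / 2.180 = 0.812.

0.812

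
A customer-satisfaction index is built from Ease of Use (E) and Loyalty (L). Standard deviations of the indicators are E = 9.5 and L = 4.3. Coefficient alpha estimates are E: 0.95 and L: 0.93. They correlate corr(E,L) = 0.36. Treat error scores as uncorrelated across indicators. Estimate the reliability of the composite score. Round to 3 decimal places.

Var(E+L) = 9.5² + 4.3² + 2·[9.5·4.3·0.36] = 108.74 + 29.412 = 138.152.
Because errors are independent across components, Cov(Tᵢ,Tⱼ) = Cov(Xᵢ,Xⱼ); the off-diagonal part of the true-score variance is the same as above.
True-score variance = [9.5²·0.95 + 4.3²·0.93] + 29.412 = 102.933 + 29.412 = 132.345.
Reliability = 132.345 / 138.152 = 0.958.

0.958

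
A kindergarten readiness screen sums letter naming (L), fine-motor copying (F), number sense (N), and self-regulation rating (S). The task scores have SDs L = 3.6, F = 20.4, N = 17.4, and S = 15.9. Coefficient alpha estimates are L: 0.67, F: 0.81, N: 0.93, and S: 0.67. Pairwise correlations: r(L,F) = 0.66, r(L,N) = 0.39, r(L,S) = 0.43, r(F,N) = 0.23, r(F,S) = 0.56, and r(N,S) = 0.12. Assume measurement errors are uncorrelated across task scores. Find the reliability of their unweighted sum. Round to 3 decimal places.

0.894

Var(L+F+N+S) = 3.6² + 20.4² + 17.4² + 15.9² + 2·[3.6·20.4·0.66 + 3.6·17.4·0.39 + 3.6·15.9·0.43 + 20.4·17.4·0.23 + 20.4·15.9·0.56 + 17.4·15.9·0.12] = 984.69 + 787.99 = 1772.68.
With uncorrelated errors the cross-covariances are all true-score covariance, so they carry over unchanged; only the diagonal terms shrink to ρᵢσᵢ².
True-score variance = [3.6²·0.67 + 20.4²·0.81 + 17.4²·0.93 + 15.9²·0.67] + 787.99 = 796.722 + 787.99 = 1584.71.
Reliability = 1584.71 / 1772.68 = 0.894.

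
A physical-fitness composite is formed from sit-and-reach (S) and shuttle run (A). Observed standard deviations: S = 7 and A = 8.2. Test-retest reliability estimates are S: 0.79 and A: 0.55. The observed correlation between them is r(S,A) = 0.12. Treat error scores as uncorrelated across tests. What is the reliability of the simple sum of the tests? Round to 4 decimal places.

0.6881

Var(S+A) = 7² + 8.2² + 2·[7·8.2·0.12] = 116.24 + 13.776 = 130.016.
Because errors are independent across components, Cov(Tᵢ,Tⱼ) = Cov(Xᵢ,Xⱼ); the off-diagonal part of the true-score variance is the same as above.
True-score variance = [7²·0.79 + 8.2²·0.55] + 13.776 = 75.692 + 13.776 = 89.468.
Reliability = 89.468 / 130.016 = 0.6881.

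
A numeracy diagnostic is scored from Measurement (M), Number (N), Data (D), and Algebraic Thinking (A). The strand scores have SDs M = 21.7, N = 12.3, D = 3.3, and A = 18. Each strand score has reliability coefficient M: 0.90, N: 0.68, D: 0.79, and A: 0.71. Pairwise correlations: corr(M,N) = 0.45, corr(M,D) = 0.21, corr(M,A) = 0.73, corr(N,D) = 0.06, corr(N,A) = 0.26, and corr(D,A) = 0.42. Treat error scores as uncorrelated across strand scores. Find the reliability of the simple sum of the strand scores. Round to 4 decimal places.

0.9025

Var(M+N+D+A) = 21.7² + 12.3² + 3.3² + 18² + 2·[21.7·12.3·0.45 + 21.7·3.3·0.21 + 21.7·18·0.73 + 12.3·3.3·0.06 + 12.3·18·0.26 + 3.3·18·0.42] = 957.07 + 1010.47 = 1967.54.
With uncorrelated errors the cross-covariances are all true-score covariance, so they carry over unchanged; only the diagonal terms shrink to ρᵢσᵢ².
True-score variance = [21.7²·0.90 + 12.3²·0.68 + 3.3²·0.79 + 18²·0.71] + 1010.47 = 765.321 + 1010.47 = 1775.79.
Reliability = 1775.79 / 1967.54 = 0.9025.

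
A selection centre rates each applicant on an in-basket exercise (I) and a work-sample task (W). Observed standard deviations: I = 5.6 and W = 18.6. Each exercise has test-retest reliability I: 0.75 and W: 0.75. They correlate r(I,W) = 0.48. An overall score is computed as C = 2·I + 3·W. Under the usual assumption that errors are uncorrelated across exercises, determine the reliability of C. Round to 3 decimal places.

Var(C) = 2²·5.6² + 3²·18.6² + 2·[6·5.6·18.6·0.48] = 3239.08 + 599.962 = 3839.04.
Under uncorrelated errors the observed covariances equal the true-score covariances, so only the own-variance terms attenuate.
True-score variance = [2²·5.6²·0.75 + 3²·18.6²·0.75] + 599.962 = 2429.31 + 599.962 = 3029.27.
Reliability = 3029.27 / 3839.04 = 0.789.

0.789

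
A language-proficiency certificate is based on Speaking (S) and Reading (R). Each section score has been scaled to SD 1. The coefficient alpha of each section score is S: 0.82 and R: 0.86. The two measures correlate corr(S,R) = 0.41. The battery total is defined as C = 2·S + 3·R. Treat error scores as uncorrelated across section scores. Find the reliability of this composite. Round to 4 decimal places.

Var(C) = 2² + 3² + 2·[6·0.41] = 13 + 4.92 = 17.92.
Under uncorrelated errors the observed covariances equal the true-score covariances, so only the own-variance terms attenuate.
True-score variance = [2²·0.82 + 3²·0.86] + 4.92 = 11.02 + 4.92 = 15.94.
Reliability = 15.94 / 17.92 = 0.8895.

0.8895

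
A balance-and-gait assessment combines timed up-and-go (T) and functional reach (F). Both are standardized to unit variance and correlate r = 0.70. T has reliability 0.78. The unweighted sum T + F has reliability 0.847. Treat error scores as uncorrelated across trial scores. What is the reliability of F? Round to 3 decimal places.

0.700

Var(T+F) = 2 + 2·0.70 = 3.400.
True-score variance = ρ_T + ρ_F + 2·0.70, so 0.847 = (0.78 + ρ_F + 1.40) / 3.400.
ρ_F = 0.847·3.400 − 0.78 − 1.40 = 0.700.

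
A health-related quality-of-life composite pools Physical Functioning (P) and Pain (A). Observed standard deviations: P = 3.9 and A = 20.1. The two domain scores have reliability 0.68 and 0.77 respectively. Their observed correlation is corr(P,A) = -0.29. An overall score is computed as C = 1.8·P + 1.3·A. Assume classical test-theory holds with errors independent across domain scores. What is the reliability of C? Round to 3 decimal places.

Var(C) = 1.8²·3.9² + 1.3²·20.1² + 2·[2.34·3.9·20.1·(-0.29)] = 732.057 − 106.391 = 625.666.
With uncorrelated errors the cross-covariances are all true-score covariance, so they carry over unchanged; only the diagonal terms shrink to ρᵢσᵢ².
True-score variance = [1.8²·3.9²·0.68 + 1.3²·20.1²·0.77] − 106.391 = 559.249 − 106.391 = 452.858.
Reliability = 452.858 / 625.666 = 0.724.

0.724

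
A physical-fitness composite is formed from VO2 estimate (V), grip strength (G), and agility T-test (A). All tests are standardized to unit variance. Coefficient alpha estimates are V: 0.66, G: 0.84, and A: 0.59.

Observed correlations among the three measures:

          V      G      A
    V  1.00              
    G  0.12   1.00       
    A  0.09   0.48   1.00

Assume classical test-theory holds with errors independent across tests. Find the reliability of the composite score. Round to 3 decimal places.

0.792

Var(V+G+A) = 3 + 2·[0.12 + 0.09 + 0.48] = 3 + 1.38 = 4.38.
Because errors are independent across components, Cov(Tᵢ,Tⱼ) = Cov(Xᵢ,Xⱼ); the off-diagonal part of the true-score variance is the same as above.
True-score variance = [0.66 + 0.84 + 0.59] + 1.38 = 2.09 + 1.38 = 3.47.
Reliability = 3.47 / 4.38 = 0.792.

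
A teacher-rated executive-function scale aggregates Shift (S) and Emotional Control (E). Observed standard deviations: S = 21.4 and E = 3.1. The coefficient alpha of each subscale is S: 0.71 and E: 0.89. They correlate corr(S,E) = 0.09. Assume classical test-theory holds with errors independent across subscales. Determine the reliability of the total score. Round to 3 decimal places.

0.721

Var(S+E) = 21.4² + 3.1² + 2·[21.4·3.1·0.09] = 467.57 + 11.9412 = 479.511.
Under uncorrelated errors the observed covariances equal the true-score covariances, so only the own-variance terms attenuate.
True-score variance = [21.4²·0.71 + 3.1²·0.89] + 11.9412 = 333.704 + 11.9412 = 345.646.
Reliability = 345.646 / 479.511 = 0.721.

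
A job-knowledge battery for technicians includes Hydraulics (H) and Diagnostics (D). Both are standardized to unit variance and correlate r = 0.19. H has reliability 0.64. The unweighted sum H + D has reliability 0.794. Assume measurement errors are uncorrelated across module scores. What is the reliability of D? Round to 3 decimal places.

Var(H+D) = 2 + 2·0.19 = 2.380.
True-score variance = ρ_H + ρ_D + 2·0.19, so 0.794 = (0.64 + ρ_D + 0.38) / 2.380.
ρ_D = 0.794·2.380 − 0.64 − 0.38 = 0.870.

0.870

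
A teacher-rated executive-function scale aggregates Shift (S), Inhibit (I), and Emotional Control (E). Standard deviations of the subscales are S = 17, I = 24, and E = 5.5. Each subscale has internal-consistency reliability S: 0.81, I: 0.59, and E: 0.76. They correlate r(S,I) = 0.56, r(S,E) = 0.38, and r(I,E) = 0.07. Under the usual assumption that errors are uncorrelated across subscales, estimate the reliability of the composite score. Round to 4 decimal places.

0.7931

Var(S+I+E) = 17² + 24² + 5.5² + 2·[17·24·0.56 + 17·5.5·0.38 + 24·5.5·0.07] = 895.25 + 546.5 = 1441.75.
Under uncorrelated errors the observed covariances equal the true-score covariances, so only the own-variance terms attenuate.
True-score variance = [17²·0.81 + 24²·0.59 + 5.5²·0.76] + 546.5 = 596.92 + 546.5 = 1143.42.
Reliability = 1143.42 / 1441.75 = 0.7931.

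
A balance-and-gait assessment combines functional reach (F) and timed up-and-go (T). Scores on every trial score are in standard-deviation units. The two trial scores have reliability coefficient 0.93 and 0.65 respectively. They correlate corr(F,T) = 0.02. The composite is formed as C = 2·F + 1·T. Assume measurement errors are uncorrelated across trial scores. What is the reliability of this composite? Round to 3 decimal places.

0.876

Var(C) = 2² + 1 + 2·[2·0.02] = 5 + 0.08 = 5.08.
With uncorrelated errors the cross-covariances are all true-score covariance, so they carry over unchanged; only the diagonal terms shrink to ρᵢσᵢ².
True-score variance = [2²·0.93 + 0.65] + 0.08 = 4.37 + 0.08 = 4.45.
Reliability = 4.45 / 5.08 = 0.876.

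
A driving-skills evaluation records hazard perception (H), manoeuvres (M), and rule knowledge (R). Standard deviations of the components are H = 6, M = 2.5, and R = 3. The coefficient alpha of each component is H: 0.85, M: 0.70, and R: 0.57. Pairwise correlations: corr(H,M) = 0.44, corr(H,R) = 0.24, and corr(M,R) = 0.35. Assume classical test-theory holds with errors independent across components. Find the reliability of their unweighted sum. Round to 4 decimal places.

Var(H+M+R) = 6² + 2.5² + 3² + 2·[6·2.5·0.44 + 6·3·0.24 + 2.5·3·0.35] = 51.25 + 27.09 = 78.34.
Under uncorrelated errors the observed covariances equal the true-score covariances, so only the own-variance terms attenuate.
True-score variance = [6²·0.85 + 2.5²·0.70 + 3²·0.57] + 27.09 = 40.105 + 27.09 = 67.195.
Reliability = 67.195 / 78.34 = 0.8577.

0.8577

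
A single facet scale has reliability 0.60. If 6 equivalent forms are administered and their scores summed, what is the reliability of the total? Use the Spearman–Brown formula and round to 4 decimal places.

ρ_k = kρ / (1 + (k−1)ρ) = 6·0.60 / (1 + 5·0.60) = 3.600 / 4.000 = 0.9000.

0.9000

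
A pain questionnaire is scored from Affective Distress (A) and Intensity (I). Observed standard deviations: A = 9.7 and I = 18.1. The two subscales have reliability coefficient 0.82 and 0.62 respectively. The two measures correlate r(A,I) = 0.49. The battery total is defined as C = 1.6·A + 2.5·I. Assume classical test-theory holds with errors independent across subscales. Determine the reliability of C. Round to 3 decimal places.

Var(C) = 1.6²·9.7² + 2.5²·18.1² + 2·[4·9.7·18.1·0.49] = 2288.43 + 688.234 = 2976.67.
Under uncorrelated errors the observed covariances equal the true-score covariances, so only the own-variance terms attenuate.
True-score variance = [1.6²·9.7²·0.82 + 2.5²·18.1²·0.62] + 688.234 = 1467 + 688.234 = 2155.24.
Reliability = 2155.24 / 2976.67 = 0.724.

0.724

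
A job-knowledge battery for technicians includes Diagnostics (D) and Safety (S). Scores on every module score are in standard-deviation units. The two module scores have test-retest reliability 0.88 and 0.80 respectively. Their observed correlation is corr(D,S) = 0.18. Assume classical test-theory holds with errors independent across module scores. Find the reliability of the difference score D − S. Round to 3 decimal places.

Var(D−S) = 1 + 1 − 2·0.18 = 2 − 0.36 = 1.64.
Under uncorrelated errors the observed covariances equal the true-score covariances, so only the own-variance terms attenuate.
True-score variance = [0.88 + 0.80] − 0.36 = 1.68 − 0.36 = 1.32.
Reliability = 1.32 / 1.64 = 0.805.

0.805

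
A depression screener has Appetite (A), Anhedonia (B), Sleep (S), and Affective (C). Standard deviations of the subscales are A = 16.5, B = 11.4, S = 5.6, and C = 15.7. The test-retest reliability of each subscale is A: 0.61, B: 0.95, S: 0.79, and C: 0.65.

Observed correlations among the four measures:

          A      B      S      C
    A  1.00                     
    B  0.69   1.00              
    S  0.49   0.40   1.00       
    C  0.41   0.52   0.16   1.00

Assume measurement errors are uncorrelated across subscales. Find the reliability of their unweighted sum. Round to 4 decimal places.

0.8637

Var(A+B+S+C) = 16.5² + 11.4² + 5.6² + 15.7² + 2·[16.5·11.4·0.69 + 16.5·5.6·0.49 + 16.5·15.7·0.41 + 11.4·5.6·0.40 + 11.4·15.7·0.52 + 5.6·15.7·0.16] = 680.06 + 827.897 = 1507.96.
Under uncorrelated errors the observed covariances equal the true-score covariances, so only the own-variance terms attenuate.
True-score variance = [16.5²·0.61 + 11.4²·0.95 + 5.6²·0.79 + 15.7²·0.65] + 827.897 = 474.527 + 827.897 = 1302.42.
Reliability = 1302.42 / 1507.96 = 0.8637.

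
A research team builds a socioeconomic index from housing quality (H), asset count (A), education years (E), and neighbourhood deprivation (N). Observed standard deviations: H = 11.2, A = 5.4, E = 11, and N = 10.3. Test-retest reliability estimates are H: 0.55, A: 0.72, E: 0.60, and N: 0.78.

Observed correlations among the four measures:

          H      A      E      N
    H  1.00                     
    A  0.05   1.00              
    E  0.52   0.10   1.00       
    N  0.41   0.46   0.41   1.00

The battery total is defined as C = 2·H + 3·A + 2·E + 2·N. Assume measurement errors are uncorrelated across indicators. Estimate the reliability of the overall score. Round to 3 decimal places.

0.825

Var(C) = 2²·11.2² + 3²·5.4² + 2²·11² + 2²·10.3² + 2·[6·11.2·5.4·0.05 + 4·11.2·11·0.52 + 4·11.2·10.3·0.41 + 6·5.4·11·0.10 + 6·5.4·10.3·0.46 + 4·11·10.3·0.41] = 1672.56 + 1677.11 = 3349.67.
With uncorrelated errors the cross-covariances are all true-score covariance, so they carry over unchanged; only the diagonal terms shrink to ρᵢσᵢ².
True-score variance = [2²·11.2²·0.55 + 3²·5.4²·0.72 + 2²·11²·0.60 + 2²·10.3²·0.78] + 1677.11 = 1086.33 + 1677.11 = 2763.43.
Reliability = 2763.43 / 3349.67 = 0.825.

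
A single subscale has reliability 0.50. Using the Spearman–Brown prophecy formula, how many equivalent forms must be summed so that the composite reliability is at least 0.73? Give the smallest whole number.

k ≥ ρ*(1−ρ₁)/(ρ₁(1−ρ*)) = 0.73·0.50 / (0.50·0.27) = 2.704.
Smallest integer k = 3.

3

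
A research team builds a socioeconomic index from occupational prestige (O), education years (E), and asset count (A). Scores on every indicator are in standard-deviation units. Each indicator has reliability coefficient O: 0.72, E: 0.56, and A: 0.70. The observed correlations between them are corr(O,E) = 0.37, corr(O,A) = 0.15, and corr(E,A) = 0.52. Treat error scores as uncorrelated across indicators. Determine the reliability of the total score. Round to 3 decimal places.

Var(O+E+A) = 3 + 2·[0.37 + 0.15 + 0.52] = 3 + 2.08 = 5.08.
Under uncorrelated errors the observed covariances equal the true-score covariances, so only the own-variance terms attenuate.
True-score variance = [0.72 + 0.56 + 0.70] + 2.08 = 1.98 + 2.08 = 4.06.
Reliability = 4.06 / 5.08 = 0.799.

0.799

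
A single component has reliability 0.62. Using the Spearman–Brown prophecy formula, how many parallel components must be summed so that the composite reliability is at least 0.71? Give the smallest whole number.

k ≥ ρ*(1−ρ₁)/(ρ₁(1−ρ*)) = 0.71·0.38 / (0.62·0.29) = 1.501.
Smallest integer k = 2.

2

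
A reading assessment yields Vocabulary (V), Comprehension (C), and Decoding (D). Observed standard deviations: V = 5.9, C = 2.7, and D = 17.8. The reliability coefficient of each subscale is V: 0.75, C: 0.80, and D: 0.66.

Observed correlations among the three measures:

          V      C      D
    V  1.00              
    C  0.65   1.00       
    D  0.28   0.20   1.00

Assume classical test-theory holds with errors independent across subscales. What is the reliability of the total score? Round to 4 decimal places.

0.7424

Var(V+C+D) = 5.9² + 2.7² + 17.8² + 2·[5.9·2.7·0.65 + 5.9·17.8·0.28 + 2.7·17.8·0.20] = 358.94 + 98.7442 = 457.684.
Under uncorrelated errors the observed covariances equal the true-score covariances, so only the own-variance terms attenuate.
True-score variance = [5.9²·0.75 + 2.7²·0.80 + 17.8²·0.66] + 98.7442 = 241.054 + 98.7442 = 339.798.
Reliability = 339.798 / 457.684 = 0.7424.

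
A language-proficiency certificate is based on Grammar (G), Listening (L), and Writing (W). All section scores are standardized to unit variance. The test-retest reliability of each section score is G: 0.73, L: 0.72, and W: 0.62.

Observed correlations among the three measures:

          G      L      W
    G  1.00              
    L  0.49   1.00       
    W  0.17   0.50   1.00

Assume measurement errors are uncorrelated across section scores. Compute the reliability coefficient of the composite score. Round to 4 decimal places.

0.8252

Var(G+L+W) = 3 + 2·[0.49 + 0.17 + 0.50] = 3 + 2.32 = 5.32.
With uncorrelated errors the cross-covariances are all true-score covariance, so they carry over unchanged; only the diagonal terms shrink to ρᵢσᵢ².
True-score variance = [0.73 + 0.72 + 0.62] + 2.32 = 2.07 + 2.32 = 4.39.
Reliability = 4.39 / 5.32 = 0.8252.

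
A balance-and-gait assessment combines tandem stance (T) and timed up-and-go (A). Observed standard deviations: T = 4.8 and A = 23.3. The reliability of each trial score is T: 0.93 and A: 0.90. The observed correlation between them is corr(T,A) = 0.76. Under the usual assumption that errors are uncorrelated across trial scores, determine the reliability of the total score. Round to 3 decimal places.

Var(T+A) = 4.8² + 23.3² + 2·[4.8·23.3·0.76] = 565.93 + 169.997 = 735.927.
With uncorrelated errors the cross-covariances are all true-score covariance, so they carry over unchanged; only the diagonal terms shrink to ρᵢσᵢ².
True-score variance = [4.8²·0.93 + 23.3²·0.90] + 169.997 = 510.028 + 169.997 = 680.025.
Reliability = 680.025 / 735.927 = 0.924.

0.924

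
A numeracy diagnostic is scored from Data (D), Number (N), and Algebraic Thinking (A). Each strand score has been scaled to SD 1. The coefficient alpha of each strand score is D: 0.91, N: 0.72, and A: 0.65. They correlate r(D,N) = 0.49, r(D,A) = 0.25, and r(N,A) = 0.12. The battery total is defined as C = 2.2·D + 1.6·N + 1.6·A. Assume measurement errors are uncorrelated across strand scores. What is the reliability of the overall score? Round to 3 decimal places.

Var(C) = 2.2² + 1.6² + 1.6² + 2·[3.52·0.49 + 3.52·0.25 + 2.56·0.12] = 9.96 + 5.824 = 15.784.
Because errors are independent across components, Cov(Tᵢ,Tⱼ) = Cov(Xᵢ,Xⱼ); the off-diagonal part of the true-score variance is the same as above.
True-score variance = [2.2²·0.91 + 1.6²·0.72 + 1.6²·0.65] + 5.824 = 7.9116 + 5.824 = 13.7356.
Reliability = 13.7356 / 15.784 = 0.870.

0.870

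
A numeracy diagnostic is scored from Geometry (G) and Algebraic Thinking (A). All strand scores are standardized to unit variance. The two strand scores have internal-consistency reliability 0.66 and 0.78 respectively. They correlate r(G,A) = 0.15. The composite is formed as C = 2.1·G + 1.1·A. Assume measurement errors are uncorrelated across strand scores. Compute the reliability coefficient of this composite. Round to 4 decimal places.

Var(C) = 2.1² + 1.1² + 2·[2.31·0.15] = 5.62 + 0.693 = 6.313.
With uncorrelated errors the cross-covariances are all true-score covariance, so they carry over unchanged; only the diagonal terms shrink to ρᵢσᵢ².
True-score variance = [2.1²·0.66 + 1.1²·0.78] + 0.693 = 3.8544 + 0.693 = 4.5474.
Reliability = 4.5474 / 6.313 = 0.7203.

0.7203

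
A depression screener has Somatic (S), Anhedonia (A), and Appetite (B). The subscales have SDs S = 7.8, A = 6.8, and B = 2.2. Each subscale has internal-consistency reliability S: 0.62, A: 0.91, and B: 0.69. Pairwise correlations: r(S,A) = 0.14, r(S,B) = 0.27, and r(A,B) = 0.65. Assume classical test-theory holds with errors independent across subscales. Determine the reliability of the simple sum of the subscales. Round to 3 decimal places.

0.815

Var(S+A+B) = 7.8² + 6.8² + 2.2² + 2·[7.8·6.8·0.14 + 7.8·2.2·0.27 + 6.8·2.2·0.65] = 111.92 + 43.5656 = 155.486.
With uncorrelated errors the cross-covariances are all true-score covariance, so they carry over unchanged; only the diagonal terms shrink to ρᵢσᵢ².
True-score variance = [7.8²·0.62 + 6.8²·0.91 + 2.2²·0.69] + 43.5656 = 83.1388 + 43.5656 = 126.704.
Reliability = 126.704 / 155.486 = 0.815.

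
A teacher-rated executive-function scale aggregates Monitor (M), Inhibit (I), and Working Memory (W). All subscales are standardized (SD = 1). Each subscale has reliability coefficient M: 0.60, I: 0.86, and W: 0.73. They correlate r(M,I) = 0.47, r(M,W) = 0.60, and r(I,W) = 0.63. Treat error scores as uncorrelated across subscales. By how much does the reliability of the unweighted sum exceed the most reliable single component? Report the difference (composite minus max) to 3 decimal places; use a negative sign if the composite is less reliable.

0.013

Var(sum) = 3 + 3.4 = 6.4; true-score variance = 2.19 + 3.4 = 5.59; composite reliability = 0.8734.
Max component reliability = 0.8600.
Difference = 0.8734 − 0.8600 = 0.013.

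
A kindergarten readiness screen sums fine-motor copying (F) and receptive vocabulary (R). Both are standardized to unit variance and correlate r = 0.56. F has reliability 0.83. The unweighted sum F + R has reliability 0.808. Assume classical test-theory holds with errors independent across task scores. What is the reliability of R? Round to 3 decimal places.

0.571

Var(F+R) = 2 + 2·0.56 = 3.120.
True-score variance = ρ_F + ρ_R + 2·0.56, so 0.808 = (0.83 + ρ_R + 1.12) / 3.120.
ρ_R = 0.808·3.120 − 0.83 − 1.12 = 0.571.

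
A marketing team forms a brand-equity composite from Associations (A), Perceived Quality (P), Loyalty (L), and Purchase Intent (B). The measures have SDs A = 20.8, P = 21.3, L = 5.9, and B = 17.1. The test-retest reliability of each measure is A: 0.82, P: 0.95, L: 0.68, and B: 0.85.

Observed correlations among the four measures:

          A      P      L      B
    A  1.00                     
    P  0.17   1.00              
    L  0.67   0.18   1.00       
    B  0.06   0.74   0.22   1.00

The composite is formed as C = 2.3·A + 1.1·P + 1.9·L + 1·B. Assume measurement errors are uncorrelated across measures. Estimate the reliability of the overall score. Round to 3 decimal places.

Var(C) = 2.3²·20.8² + 1.1²·21.3² + 1.9²·5.9² + 17.1² + 2·[2.53·20.8·21.3·0.17 + 4.37·20.8·5.9·0.67 + 2.3·20.8·17.1·0.06 + 2.09·21.3·5.9·0.18 + 1.1·21.3·17.1·0.74 + 1.9·5.9·17.1·0.22] = 3255.7 + 1969.76 = 5225.46.
Because errors are independent across components, Cov(Tᵢ,Tⱼ) = Cov(Xᵢ,Xⱼ); the off-diagonal part of the true-score variance is the same as above.
True-score variance = [2.3²·20.8²·0.82 + 1.1²·21.3²·0.95 + 1.9²·5.9²·0.68 + 17.1²·0.85] + 1969.76 = 2732.22 + 1969.76 = 4701.98.
Reliability = 4701.98 / 5225.46 = 0.900.

0.900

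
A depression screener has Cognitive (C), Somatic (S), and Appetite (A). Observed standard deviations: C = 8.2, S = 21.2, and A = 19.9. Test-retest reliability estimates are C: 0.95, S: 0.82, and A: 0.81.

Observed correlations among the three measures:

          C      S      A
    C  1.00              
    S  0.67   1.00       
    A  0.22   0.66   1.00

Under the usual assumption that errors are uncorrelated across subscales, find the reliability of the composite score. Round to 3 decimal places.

0.910

Var(C+S+A) = 8.2² + 21.2² + 19.9² + 2·[8.2·21.2·0.67 + 8.2·19.9·0.22 + 21.2·19.9·0.66] = 912.69 + 861.626 = 1774.32.
Under uncorrelated errors the observed covariances equal the true-score covariances, so only the own-variance terms attenuate.
True-score variance = [8.2²·0.95 + 21.2²·0.82 + 19.9²·0.81] + 861.626 = 753.187 + 861.626 = 1614.81.
Reliability = 1614.81 / 1774.32 = 0.910.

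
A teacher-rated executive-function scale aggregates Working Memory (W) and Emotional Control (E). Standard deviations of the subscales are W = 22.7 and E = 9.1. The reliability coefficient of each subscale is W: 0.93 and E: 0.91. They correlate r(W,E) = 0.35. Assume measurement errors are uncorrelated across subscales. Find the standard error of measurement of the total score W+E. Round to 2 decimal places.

6.60

Var(total) = 598.1 + 144.599 = 742.699.
True-score variance = 554.577 + 144.599 = 699.176, so reliability = 0.9414.
Error variance = 742.699 − 699.176 = 43.5232; SEM = √43.5232 = 6.60.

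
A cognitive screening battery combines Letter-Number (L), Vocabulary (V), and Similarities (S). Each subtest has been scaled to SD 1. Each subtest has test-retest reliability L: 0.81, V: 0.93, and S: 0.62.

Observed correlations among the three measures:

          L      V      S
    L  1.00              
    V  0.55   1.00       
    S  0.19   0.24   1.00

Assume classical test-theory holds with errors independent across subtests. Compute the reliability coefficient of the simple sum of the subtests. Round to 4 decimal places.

0.8710

Var(L+V+S) = 3 + 2·[0.55 + 0.19 + 0.24] = 3 + 1.96 = 4.96.
Under uncorrelated errors the observed covariances equal the true-score covariances, so only the own-variance terms attenuate.
True-score variance = [0.81 + 0.93 + 0.62] + 1.96 = 2.36 + 1.96 = 4.32.
Reliability = 4.32 / 4.96 = 0.8710.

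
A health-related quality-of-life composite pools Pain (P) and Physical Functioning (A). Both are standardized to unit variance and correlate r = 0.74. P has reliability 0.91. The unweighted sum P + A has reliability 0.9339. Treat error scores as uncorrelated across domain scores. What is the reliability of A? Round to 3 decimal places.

0.860

Var(P+A) = 2 + 2·0.74 = 3.480.
True-score variance = ρ_P + ρ_A + 2·0.74, so 0.9339 = (0.91 + ρ_A + 1.48) / 3.480.
ρ_A = 0.9339·3.480 − 0.91 − 1.48 = 0.860.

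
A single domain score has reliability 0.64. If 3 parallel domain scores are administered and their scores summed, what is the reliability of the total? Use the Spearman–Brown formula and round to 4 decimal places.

0.8421

ρ_k = kρ / (1 + (k−1)ρ) = 3·0.64 / (1 + 2·0.64) = 1.920 / 2.280 = 0.8421.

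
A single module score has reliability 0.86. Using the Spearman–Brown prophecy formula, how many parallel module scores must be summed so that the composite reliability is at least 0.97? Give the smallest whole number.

6

k ≥ ρ*(1−ρ₁)/(ρ₁(1−ρ*)) = 0.97·0.14 / (0.86·0.03) = 5.264.
Smallest integer k = 6.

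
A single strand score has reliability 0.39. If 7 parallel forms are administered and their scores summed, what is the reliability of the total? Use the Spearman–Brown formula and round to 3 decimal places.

ρ_k = kρ / (1 + (k−1)ρ) = 7·0.39 / (1 + 6·0.39) = 2.730 / 3.340 = 0.817.

0.817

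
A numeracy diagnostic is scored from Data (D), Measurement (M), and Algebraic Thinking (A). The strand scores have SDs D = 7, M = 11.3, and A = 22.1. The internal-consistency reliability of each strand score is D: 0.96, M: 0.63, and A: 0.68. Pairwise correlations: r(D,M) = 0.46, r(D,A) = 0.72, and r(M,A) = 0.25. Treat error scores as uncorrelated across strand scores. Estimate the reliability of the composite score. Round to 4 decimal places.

0.8107

Var(D+M+A) = 7² + 11.3² + 22.1² + 2·[7·11.3·0.46 + 7·22.1·0.72 + 11.3·22.1·0.25] = 665.1 + 420.405 = 1085.51.
Under uncorrelated errors the observed covariances equal the true-score covariances, so only the own-variance terms attenuate.
True-score variance = [7²·0.96 + 11.3²·0.63 + 22.1²·0.68] + 420.405 = 459.604 + 420.405 = 880.009.
Reliability = 880.009 / 1085.51 = 0.8107.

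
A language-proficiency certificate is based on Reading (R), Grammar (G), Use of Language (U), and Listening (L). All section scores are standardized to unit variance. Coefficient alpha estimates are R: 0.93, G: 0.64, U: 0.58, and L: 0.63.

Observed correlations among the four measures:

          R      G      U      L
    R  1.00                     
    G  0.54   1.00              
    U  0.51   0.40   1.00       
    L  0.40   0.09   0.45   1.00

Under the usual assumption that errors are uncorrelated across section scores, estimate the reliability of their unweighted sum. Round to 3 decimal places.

Var(R+G+U+L) = 4 + 2·[0.54 + 0.51 + 0.40 + 0.40 + 0.09 + 0.45] = 4 + 4.78 = 8.78.
With uncorrelated errors the cross-covariances are all true-score covariance, so they carry over unchanged; only the diagonal terms shrink to ρᵢσᵢ².
True-score variance = [0.93 + 0.64 + 0.58 + 0.63] + 4.78 = 2.78 + 4.78 = 7.56.
Reliability = 7.56 / 8.78 = 0.861.

0.861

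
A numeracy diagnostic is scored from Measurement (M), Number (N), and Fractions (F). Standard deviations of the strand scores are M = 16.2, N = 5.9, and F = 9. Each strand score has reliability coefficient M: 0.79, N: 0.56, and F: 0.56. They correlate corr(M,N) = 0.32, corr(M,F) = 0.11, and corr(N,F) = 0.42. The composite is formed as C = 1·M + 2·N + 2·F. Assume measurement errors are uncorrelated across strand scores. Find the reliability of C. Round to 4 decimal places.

Var(C) = 16.2² + 2²·5.9² + 2²·9² + 2·[2·16.2·5.9·0.32 + 2·16.2·9·0.11 + 4·5.9·9·0.42] = 725.68 + 364.91 = 1090.59.
Because errors are independent across components, Cov(Tᵢ,Tⱼ) = Cov(Xᵢ,Xⱼ); the off-diagonal part of the true-score variance is the same as above.
True-score variance = [16.2²·0.79 + 2²·5.9²·0.56 + 2²·9²·0.56] + 364.91 = 466.742 + 364.91 = 831.652.
Reliability = 831.652 / 1090.59 = 0.7626.

0.7626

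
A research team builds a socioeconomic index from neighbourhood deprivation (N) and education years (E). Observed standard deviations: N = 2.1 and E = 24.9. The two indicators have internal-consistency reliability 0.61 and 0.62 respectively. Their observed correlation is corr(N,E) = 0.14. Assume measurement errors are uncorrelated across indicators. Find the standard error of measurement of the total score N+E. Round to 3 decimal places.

Var(total) = 624.42 + 14.6412 = 639.061.
True-score variance = 387.096 + 14.6412 = 401.737, so reliability = 0.6286.
Error variance = 639.061 − 401.737 = 237.324; SEM = √237.324 = 15.405.

15.405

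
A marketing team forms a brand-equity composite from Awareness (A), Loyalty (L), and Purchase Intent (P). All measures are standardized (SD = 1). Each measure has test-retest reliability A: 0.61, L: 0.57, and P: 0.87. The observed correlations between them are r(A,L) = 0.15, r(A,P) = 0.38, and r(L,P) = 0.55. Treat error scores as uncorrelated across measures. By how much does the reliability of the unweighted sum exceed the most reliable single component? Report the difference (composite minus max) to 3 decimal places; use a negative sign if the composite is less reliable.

-0.054

Var(sum) = 3 + 2.16 = 5.16; true-score variance = 2.05 + 2.16 = 4.21; composite reliability = 0.8159.
Max component reliability = 0.8700.
Difference = 0.8159 − 0.8700 = -0.054.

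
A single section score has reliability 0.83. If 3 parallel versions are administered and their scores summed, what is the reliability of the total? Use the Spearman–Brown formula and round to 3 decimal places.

ρ_k = kρ / (1 + (k−1)ρ) = 3·0.83 / (1 + 2·0.83) = 2.490 / 2.660 = 0.936.

0.936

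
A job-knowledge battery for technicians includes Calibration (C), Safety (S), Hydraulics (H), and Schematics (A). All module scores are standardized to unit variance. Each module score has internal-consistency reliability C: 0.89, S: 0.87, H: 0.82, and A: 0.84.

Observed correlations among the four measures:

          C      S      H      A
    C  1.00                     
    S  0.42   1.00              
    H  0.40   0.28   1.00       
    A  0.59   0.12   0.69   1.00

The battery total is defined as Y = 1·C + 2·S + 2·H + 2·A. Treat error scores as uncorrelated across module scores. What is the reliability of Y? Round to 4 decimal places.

Var(Y) = 1 + 2² + 2² + 2² + 2·[2·0.42 + 2·0.40 + 2·0.59 + 4·0.28 + 4·0.12 + 4·0.69] = 13 + 14.36 = 27.36.
Because errors are independent across components, Cov(Tᵢ,Tⱼ) = Cov(Xᵢ,Xⱼ); the off-diagonal part of the true-score variance is the same as above.
True-score variance = [0.89 + 2²·0.87 + 2²·0.82 + 2²·0.84] + 14.36 = 11.01 + 14.36 = 25.37.
Reliability = 25.37 / 27.36 = 0.9273.

0.9273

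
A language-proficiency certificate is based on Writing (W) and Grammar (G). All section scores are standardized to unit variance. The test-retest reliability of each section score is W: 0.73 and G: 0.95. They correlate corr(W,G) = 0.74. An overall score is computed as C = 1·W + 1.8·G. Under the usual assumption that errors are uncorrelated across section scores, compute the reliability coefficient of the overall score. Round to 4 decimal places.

Var(C) = 1 + 1.8² + 2·[1.8·0.74] = 4.24 + 2.664 = 6.904.
Under uncorrelated errors the observed covariances equal the true-score covariances, so only the own-variance terms attenuate.
True-score variance = [0.73 + 1.8²·0.95] + 2.664 = 3.808 + 2.664 = 6.472.
Reliability = 6.472 / 6.904 = 0.9374.

0.9374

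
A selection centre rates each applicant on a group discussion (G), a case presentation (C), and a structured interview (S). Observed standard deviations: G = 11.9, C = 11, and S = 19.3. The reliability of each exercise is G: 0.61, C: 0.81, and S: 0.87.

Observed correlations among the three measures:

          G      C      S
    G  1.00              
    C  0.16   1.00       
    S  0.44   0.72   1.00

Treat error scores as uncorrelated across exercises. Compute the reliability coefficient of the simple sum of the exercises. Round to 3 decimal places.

Var(G+C+S) = 11.9² + 11² + 19.3² + 2·[11.9·11·0.16 + 11.9·19.3·0.44 + 11·19.3·0.72] = 635.1 + 549.71 = 1184.81.
With uncorrelated errors the cross-covariances are all true-score covariance, so they carry over unchanged; only the diagonal terms shrink to ρᵢσᵢ².
True-score variance = [11.9²·0.61 + 11²·0.81 + 19.3²·0.87] + 549.71 = 508.458 + 549.71 = 1058.17.
Reliability = 1058.17 / 1184.81 = 0.893.

0.893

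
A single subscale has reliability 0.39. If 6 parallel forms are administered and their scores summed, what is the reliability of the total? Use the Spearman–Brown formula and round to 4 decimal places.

0.7932

ρ_k = kρ / (1 + (k−1)ρ) = 6·0.39 / (1 + 5·0.39) = 2.340 / 2.950 = 0.7932.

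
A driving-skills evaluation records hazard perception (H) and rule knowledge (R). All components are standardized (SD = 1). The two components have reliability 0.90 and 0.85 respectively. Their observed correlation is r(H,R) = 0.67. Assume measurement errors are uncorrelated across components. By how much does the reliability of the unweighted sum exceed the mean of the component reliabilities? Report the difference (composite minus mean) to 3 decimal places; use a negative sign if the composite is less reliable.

0.050

Var(sum) = 2 + 1.34 = 3.34; true-score variance = 1.75 + 1.34 = 3.09; composite reliability = 0.9251.
Mean component reliability = 0.8750.
Difference = 0.9251 − 0.8750 = 0.050.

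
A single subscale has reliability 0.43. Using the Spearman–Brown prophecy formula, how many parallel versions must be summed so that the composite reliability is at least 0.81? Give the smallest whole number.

6

k ≥ ρ*(1−ρ₁)/(ρ₁(1−ρ*)) = 0.81·0.57 / (0.43·0.19) = 5.651.
Smallest integer k = 6.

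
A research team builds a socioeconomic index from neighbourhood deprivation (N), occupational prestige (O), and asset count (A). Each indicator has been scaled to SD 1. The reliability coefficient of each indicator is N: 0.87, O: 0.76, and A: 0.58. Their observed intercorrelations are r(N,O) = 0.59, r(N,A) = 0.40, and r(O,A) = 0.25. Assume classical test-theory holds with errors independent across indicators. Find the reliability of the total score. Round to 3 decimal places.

Var(N+O+A) = 3 + 2·[0.59 + 0.40 + 0.25] = 3 + 2.48 = 5.48.
With uncorrelated errors the cross-covariances are all true-score covariance, so they carry over unchanged; only the diagonal terms shrink to ρᵢσᵢ².
True-score variance = [0.87 + 0.76 + 0.58] + 2.48 = 2.21 + 2.48 = 4.69.
Reliability = 4.69 / 5.48 = 0.856.

0.856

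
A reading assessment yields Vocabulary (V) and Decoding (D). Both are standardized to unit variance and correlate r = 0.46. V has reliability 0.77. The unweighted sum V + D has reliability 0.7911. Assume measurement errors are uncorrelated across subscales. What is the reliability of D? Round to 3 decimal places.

Var(V+D) = 2 + 2·0.46 = 2.920.
True-score variance = ρ_V + ρ_D + 2·0.46, so 0.7911 = (0.77 + ρ_D + 0.92) / 2.920.
ρ_D = 0.7911·2.920 − 0.77 − 0.92 = 0.620.

0.620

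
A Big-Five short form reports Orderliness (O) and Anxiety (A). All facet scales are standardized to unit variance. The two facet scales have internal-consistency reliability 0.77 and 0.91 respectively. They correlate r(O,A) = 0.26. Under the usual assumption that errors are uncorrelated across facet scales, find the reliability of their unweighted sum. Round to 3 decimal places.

Var(O+A) = 2 + 2·[0.26] = 2 + 0.52 = 2.52.
Because errors are independent across components, Cov(Tᵢ,Tⱼ) = Cov(Xᵢ,Xⱼ); the off-diagonal part of the true-score variance is the same as above.
True-score variance = [0.77 + 0.91] + 0.52 = 1.68 + 0.52 = 2.2.
Reliability = 2.2 / 2.52 = 0.873.

0.873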